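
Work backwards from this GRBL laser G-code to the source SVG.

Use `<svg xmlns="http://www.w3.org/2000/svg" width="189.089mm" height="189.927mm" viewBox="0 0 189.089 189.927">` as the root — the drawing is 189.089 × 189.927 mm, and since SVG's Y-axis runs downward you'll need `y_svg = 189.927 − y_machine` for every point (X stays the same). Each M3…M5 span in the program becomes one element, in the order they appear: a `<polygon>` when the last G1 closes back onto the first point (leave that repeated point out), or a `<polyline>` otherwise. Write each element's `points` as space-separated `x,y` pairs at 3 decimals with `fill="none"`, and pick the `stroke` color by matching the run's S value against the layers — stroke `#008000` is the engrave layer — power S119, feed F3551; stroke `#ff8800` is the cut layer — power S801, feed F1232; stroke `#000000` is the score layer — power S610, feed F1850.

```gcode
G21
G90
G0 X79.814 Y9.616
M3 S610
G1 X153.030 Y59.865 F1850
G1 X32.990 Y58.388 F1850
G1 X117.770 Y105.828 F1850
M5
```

<svg xmlns="http://www.w3.org/2000/svg" width="189.089mm" height="189.927mm" viewBox="0 0 189.089 189.927">
  <polyline points="79.814,180.311 153.030,130.062 32.990,131.539 117.770,84.099" fill="none" stroke="#000000"/>
</svg>

Each laser-on run becomes one SVG element. Flip Y back into SVG space with y_svg = 189.927 − y_machine. Every run uses S610, so all elements get stroke `#000000` (score).

Run 1: The run is open, so emit a `<polyline>` with points (Y-flipped): 79.814,180.311 153.030,130.062 32.990,131.539 117.770,84.099.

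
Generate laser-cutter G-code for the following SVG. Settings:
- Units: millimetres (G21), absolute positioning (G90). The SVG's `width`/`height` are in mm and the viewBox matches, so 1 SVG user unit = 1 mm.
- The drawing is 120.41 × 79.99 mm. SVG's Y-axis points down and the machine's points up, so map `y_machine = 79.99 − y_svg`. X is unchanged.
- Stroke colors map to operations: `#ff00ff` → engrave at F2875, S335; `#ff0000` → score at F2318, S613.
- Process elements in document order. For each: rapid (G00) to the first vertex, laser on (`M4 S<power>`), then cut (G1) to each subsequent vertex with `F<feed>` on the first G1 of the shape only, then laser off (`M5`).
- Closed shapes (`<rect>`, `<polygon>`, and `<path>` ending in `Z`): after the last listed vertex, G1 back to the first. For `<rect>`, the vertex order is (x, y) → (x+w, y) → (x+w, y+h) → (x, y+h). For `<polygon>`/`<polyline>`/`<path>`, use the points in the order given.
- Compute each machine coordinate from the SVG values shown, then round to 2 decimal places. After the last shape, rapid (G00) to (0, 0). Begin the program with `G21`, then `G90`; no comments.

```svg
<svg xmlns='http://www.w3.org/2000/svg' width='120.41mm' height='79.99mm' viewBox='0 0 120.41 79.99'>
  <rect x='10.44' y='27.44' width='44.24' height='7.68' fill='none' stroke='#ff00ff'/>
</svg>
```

G21
G90
G00 X10.44 Y52.55
M4 S335
G1 X54.68 Y52.55 F2875
G1 X54.68 Y44.87
G1 X10.44 Y44.87
G1 X10.44 Y52.55
M5
G00 X0.00 Y0.00

Since the viewBox matches the mm dimensions, user units are millimetres directly. The only transform is the Y-flip y_m = 79.99 − y_svg.

Shape 1 is a rectangle drawn with `<rect>`. Its stroke #ff00ff means engrave at S335, F2875. After flipping Y the toolpath is (10.44,52.55) → (54.68,52.55) → (54.68,44.87) → (10.44,44.87) → (10.44,52.55), returning to the start.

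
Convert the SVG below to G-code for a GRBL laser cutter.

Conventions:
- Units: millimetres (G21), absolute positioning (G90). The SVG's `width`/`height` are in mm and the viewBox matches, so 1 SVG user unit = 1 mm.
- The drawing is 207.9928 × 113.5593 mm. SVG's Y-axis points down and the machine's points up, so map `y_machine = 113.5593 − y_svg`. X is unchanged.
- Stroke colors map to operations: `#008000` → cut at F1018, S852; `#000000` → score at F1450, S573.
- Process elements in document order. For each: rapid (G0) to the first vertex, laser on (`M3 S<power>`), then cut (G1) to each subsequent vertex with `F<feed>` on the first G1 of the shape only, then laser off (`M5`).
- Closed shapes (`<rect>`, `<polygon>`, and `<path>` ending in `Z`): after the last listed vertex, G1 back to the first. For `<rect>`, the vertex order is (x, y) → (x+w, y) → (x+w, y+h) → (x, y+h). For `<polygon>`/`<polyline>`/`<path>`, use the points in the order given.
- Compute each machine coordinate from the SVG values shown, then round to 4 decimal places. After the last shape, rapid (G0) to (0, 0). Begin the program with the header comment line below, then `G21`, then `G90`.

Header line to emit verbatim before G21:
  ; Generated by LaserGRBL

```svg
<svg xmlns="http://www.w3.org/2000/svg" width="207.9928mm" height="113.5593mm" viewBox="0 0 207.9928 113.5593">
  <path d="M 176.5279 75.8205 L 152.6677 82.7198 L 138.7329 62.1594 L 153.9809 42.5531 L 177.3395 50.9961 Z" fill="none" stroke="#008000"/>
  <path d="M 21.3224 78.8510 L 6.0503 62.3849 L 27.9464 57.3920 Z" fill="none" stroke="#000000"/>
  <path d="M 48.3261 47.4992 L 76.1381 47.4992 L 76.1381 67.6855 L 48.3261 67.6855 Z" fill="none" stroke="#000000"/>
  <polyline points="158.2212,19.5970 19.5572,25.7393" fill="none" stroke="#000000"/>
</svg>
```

Since the viewBox matches the mm dimensions, user units are millimetres directly. The only transform is the Y-flip y_m = 113.5593 − y_svg.

Shape 1 is a regular polygon drawn with `<path>`. Its stroke #008000 means cut at S852, F1018. After flipping Y the toolpath is (176.5279,37.7388) → (152.6677,30.8395) → (138.7329,51.3999) → (153.9809,71.0062) → (177.3395,62.5632) → (176.5279,37.7388), returning to the start.

Shape 2 is a regular polygon drawn with `<path>`. Its stroke #000000 means score at S573, F1450. After flipping Y the toolpath is (21.3224,34.7083) → (6.0503,51.1744) → (27.9464,56.1673) → (21.3224,34.7083), returning to the start.

Shape 3 is a rectangle drawn with `<path>`. Its stroke #000000 means score at S573, F1450. After flipping Y the toolpath is (48.3261,66.0601) → (76.1381,66.0601) → (76.1381,45.8738) → (48.3261,45.8738) → (48.3261,66.0601), returning to the start.

Shape 4 is a line segment drawn with `<polyline>`. Its stroke #000000 means score at S573, F1450. After flipping Y the toolpath is (158.2212,93.9623) → (19.5572,87.8200).

; Generated by LaserGRBL
G21
G90
G0 X176.5279 Y37.7388
M3 S852
G1 X152.6677 Y30.8395 F1018
G1 X138.7329 Y51.3999
G1 X153.9809 Y71.0062
G1 X177.3395 Y62.5632
G1 X176.5279 Y37.7388
M5
G0 X21.3224 Y34.7083
M3 S573
G1 X6.0503 Y51.1744 F1450
G1 X27.9464 Y56.1673
G1 X21.3224 Y34.7083
M5
G0 X48.3261 Y66.0601
M3 S573
G1 X76.1381 Y66.0601 F1450
G1 X76.1381 Y45.8738
G1 X48.3261 Y45.8738
G1 X48.3261 Y66.0601
M5
G0 X158.2212 Y93.9623
M3 S573
G1 X19.5572 Y87.8200 F1450
M5
G0 X0.0000 Y0.0000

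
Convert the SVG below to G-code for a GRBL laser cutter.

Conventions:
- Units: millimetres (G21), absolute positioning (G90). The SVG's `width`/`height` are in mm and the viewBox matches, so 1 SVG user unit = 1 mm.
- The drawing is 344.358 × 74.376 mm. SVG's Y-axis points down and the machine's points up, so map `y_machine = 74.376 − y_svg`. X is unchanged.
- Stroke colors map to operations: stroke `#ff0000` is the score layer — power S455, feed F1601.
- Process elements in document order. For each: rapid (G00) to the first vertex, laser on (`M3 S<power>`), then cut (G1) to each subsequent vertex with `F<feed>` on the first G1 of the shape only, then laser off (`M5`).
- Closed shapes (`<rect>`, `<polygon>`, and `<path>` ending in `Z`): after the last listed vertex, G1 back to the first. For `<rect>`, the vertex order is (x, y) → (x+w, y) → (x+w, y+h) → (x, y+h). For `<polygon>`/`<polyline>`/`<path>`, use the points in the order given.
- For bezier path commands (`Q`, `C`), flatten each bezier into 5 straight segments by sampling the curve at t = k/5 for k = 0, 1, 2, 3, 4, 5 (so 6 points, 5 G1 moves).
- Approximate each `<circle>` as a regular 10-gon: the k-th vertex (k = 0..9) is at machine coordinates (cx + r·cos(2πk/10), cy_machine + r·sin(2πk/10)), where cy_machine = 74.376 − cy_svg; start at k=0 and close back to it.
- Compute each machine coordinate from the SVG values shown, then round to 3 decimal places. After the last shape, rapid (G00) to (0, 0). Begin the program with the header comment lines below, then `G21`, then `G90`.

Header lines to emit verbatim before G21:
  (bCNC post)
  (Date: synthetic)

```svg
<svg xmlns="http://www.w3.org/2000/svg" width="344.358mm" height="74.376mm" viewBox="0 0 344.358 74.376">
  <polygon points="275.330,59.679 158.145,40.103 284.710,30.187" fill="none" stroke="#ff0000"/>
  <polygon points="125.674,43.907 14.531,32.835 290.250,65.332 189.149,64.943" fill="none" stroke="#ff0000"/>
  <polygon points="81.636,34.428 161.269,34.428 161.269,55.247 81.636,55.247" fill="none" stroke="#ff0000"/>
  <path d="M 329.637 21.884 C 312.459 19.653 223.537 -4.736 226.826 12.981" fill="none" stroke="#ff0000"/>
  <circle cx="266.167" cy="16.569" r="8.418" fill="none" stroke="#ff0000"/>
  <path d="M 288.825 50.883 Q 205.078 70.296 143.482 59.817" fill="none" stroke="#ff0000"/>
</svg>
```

(bCNC post)
(Date: synthetic)
G21
G90
G00 X275.330 Y14.697
M3 S455
G1 X158.145 Y34.273 F1601
G1 X284.710 Y44.189
G1 X275.330 Y14.697
M5
G00 X125.674 Y30.469
M3 S455
G1 X14.531 Y41.541 F1601
G1 X290.250 Y9.044
G1 X189.149 Y9.433
G1 X125.674 Y30.469
M5
G00 X81.636 Y39.948
M3 S455
G1 X161.269 Y39.948 F1601
G1 X161.269 Y19.129
G1 X81.636 Y19.129
G1 X81.636 Y39.948
M5
G00 X329.637 Y52.492
M3 S455
G1 X312.033 Y55.975 F1601
G1 X285.079 Y61.692
G1 X256.647 Y66.557
G1 X234.606 Y67.487
G1 X226.826 Y61.395
M5
G00 X274.585 Y57.807
M3 S455
G1 X272.977 Y62.755 F1601
G1 X268.768 Y65.813
G1 X263.566 Y65.813
G1 X259.357 Y62.755
G1 X257.749 Y57.807
G1 X259.357 Y52.859
G1 X263.566 Y49.801
G1 X268.768 Y49.801
G1 X272.977 Y52.859
G1 X274.585 Y57.807
M5
G00 X288.825 Y23.493
M3 S455
G1 X256.212 Y16.923 F1601
G1 X225.372 Y12.745
G1 X196.303 Y10.959
G1 X169.006 Y11.563
G1 X143.482 Y14.559
M5
G00 X0.000 Y0.000

1 u = 1 mm; y_m = 74.376 − y.

[1] `<polygon>` closed polygon, #ff0000→score S455 F1601: (275.330,14.697) → (158.145,34.273) → (284.710,44.189) → (275.330,14.697) (closed)

[2] `<polygon>` closed polygon, #ff0000→score S455 F1601: (125.674,30.469) → (14.531,41.541) → (290.250,9.044) → (189.149,9.433) → (125.674,30.469) (closed)

[3] `<polygon>` rectangle, #ff0000→score S455 F1601: (81.636,39.948) → (161.269,39.948) → (161.269,19.129) → (81.636,19.129) → (81.636,39.948) (closed)

[4] `<path>` cubic bezier, #ff0000→score S455 F1601: (329.637,52.492) → (312.033,55.975) → (285.079,61.692) → (256.647,66.557) → (234.606,67.487) → (226.826,61.395)

[5] `<circle>` circle, #ff0000→score S455 F1601: (274.585,57.807) → (272.977,62.755) → (268.768,65.813) → (263.566,65.813) → (259.357,62.755) → (257.749,57.807) → (259.357,52.859) → (263.566,49.801) → (268.768,49.801) → (272.977,52.859) → (274.585,57.807) (closed)

[6] `<path>` quadratic bezier, #ff0000→score S455 F1601: (288.825,23.493) → (256.212,16.923) → (225.372,12.745) → (196.303,10.959) → (169.006,11.563) → (143.482,14.559)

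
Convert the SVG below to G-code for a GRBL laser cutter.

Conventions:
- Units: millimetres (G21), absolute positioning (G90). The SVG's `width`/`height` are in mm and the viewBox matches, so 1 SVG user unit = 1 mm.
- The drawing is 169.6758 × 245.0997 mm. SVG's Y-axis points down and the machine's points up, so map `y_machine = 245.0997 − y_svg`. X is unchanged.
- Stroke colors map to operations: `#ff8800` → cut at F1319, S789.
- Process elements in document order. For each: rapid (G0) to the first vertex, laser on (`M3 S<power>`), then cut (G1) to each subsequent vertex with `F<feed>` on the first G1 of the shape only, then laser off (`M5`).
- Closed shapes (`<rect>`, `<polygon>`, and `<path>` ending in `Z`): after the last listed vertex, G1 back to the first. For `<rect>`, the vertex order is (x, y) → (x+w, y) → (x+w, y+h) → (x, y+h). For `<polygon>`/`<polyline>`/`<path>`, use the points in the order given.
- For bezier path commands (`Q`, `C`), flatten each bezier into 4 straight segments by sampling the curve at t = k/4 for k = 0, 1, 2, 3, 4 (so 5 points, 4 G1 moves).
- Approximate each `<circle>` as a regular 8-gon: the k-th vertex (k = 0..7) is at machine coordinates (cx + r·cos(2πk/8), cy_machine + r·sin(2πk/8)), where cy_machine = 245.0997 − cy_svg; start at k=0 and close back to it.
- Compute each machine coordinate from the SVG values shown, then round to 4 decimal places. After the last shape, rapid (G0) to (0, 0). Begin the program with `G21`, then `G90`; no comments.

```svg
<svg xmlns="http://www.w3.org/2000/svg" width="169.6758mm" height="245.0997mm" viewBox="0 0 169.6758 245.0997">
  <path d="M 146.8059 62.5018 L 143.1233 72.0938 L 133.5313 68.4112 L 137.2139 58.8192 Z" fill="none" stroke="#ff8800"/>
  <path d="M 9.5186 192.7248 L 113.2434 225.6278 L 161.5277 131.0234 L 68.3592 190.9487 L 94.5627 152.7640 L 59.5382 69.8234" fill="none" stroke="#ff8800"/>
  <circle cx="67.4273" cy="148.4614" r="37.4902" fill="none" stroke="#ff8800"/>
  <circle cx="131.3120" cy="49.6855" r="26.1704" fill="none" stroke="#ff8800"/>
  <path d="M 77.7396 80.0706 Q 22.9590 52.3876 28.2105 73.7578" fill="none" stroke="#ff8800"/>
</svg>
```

G21
G90
G0 X146.8059 Y182.5979
M3 S789
G1 X143.1233 Y173.0059 F1319
G1 X133.5313 Y176.6885
G1 X137.2139 Y186.2805
G1 X146.8059 Y182.5979
M5
G0 X9.5186 Y52.3749
M3 S789
G1 X113.2434 Y19.4719 F1319
G1 X161.5277 Y114.0763
G1 X68.3592 Y54.1510
G1 X94.5627 Y92.3357
G1 X59.5382 Y175.2763
M5
G0 X104.9175 Y96.6383
M3 S789
G1 X93.9369 Y123.1479 F1319
G1 X67.4273 Y134.1285
G1 X40.9177 Y123.1479
G1 X29.9371 Y96.6383
G1 X40.9177 Y70.1287
G1 X67.4273 Y59.1481
G1 X93.9369 Y70.1287
G1 X104.9175 Y96.6383
M5
G0 X157.4824 Y195.4142
M3 S789
G1 X149.8173 Y213.9195 F1319
G1 X131.3120 Y221.5846
G1 X112.8067 Y213.9195
G1 X105.1416 Y195.4142
G1 X112.8067 Y176.9089
G1 X131.3120 Y169.2438
G1 X149.8173 Y176.9089
G1 X157.4824 Y195.4142
M5
G0 X77.7396 Y165.0291
M3 S789
G1 X54.1013 Y175.8048 F1319
G1 X37.9670 Y180.4488
G1 X29.3368 Y178.9612
G1 X28.2105 Y171.3419
M5
G0 X0.0000 Y0.0000

viewBox `0 0 169.6758 245.0997` with mm width/height → 1 unit = 1 mm. Flip: y_m = 245.0997 − y_svg.

**Shape 1** — `<path>` regular polygon, stroke `#ff8800` → cut (S789, F1319). Machine vertices: (146.8059,182.5979) → (143.1233,173.0059) → (133.5313,176.6885) → (137.2139,186.2805) → (146.8059,182.5979). Closed: final G1 returns to the first vertex.

**Shape 2** — `<path>` open polyline, stroke `#ff8800` → cut (S789, F1319). Machine vertices: (9.5186,52.3749) → (113.2434,19.4719) → (161.5277,114.0763) → (68.3592,54.1510) → (94.5627,92.3357) → (59.5382,175.2763). Open path.

**Shape 3** — `<circle>` circle, stroke `#ff8800` → cut (S789, F1319). Machine vertices: (104.9175,96.6383) → (93.9369,123.1479) → (67.4273,134.1285) → (40.9177,123.1479) → (29.9371,96.6383) → (40.9177,70.1287) → (67.4273,59.1481) → (93.9369,70.1287) → (104.9175,96.6383). Closed: final G1 returns to the first vertex.

**Shape 4** — `<circle>` circle, stroke `#ff8800` → cut (S789, F1319). Machine vertices: (157.4824,195.4142) → (149.8173,213.9195) → (131.3120,221.5846) → (112.8067,213.9195) → (105.1416,195.4142) → (112.8067,176.9089) → (131.3120,169.2438) → (149.8173,176.9089) → (157.4824,195.4142). Closed: final G1 returns to the first vertex.

**Shape 5** — `<path>` quadratic bezier, stroke `#ff8800` → cut (S789, F1319). Control points (SVG): P0=(77.7396,80.0706), P1=(22.9590,52.3876), P2=(28.2105,73.7578); sampled at t=k/4. Machine vertices: (77.7396,165.0291) → (54.1013,175.8048) → (37.9670,180.4488) → (29.3368,178.9612) → (28.2105,171.3419). Open path.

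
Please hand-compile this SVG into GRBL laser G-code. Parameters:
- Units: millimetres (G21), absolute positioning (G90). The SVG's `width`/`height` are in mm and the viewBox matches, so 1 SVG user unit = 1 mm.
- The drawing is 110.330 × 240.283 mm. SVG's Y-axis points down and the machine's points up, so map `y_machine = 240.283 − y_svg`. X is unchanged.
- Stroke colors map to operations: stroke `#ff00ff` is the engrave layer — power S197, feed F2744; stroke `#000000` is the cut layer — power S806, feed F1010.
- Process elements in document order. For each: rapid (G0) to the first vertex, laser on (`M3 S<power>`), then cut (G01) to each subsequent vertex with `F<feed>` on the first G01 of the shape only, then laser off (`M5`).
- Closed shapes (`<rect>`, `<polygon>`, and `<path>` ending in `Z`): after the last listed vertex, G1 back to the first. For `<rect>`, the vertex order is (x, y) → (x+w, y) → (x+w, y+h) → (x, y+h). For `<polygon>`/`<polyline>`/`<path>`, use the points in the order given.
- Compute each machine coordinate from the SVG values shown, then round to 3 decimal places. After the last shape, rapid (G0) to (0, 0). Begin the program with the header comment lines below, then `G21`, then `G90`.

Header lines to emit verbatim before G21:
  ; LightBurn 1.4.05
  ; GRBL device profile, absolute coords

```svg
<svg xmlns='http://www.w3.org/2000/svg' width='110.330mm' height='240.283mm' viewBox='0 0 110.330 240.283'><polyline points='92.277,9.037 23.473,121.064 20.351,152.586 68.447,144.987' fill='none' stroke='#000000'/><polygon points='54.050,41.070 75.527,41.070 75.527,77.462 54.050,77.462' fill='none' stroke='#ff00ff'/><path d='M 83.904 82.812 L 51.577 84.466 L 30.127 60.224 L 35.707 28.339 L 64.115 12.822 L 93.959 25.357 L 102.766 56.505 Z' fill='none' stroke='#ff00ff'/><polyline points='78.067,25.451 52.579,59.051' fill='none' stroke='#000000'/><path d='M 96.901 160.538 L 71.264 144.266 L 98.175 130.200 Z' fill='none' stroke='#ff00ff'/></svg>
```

; LightBurn 1.4.05
; GRBL device profile, absolute coords
G21
G90
G0 X92.277 Y231.246
M3 S806
G01 X23.473 Y119.219 F1010
G01 X20.351 Y87.697
G01 X68.447 Y95.296
M5
G0 X54.050 Y199.213
M3 S197
G01 X75.527 Y199.213 F2744
G01 X75.527 Y162.821
G01 X54.050 Y162.821
G01 X54.050 Y199.213
M5
G0 X83.904 Y157.471
M3 S197
G01 X51.577 Y155.817 F2744
G01 X30.127 Y180.059
G01 X35.707 Y211.944
G01 X64.115 Y227.461
G01 X93.959 Y214.926
G01 X102.766 Y183.778
G01 X83.904 Y157.471
M5
G0 X78.067 Y214.832
M3 S806
G01 X52.579 Y181.232 F1010
M5
G0 X96.901 Y79.745
M3 S197
G01 X71.264 Y96.017 F2744
G01 X98.175 Y110.083
G01 X96.901 Y79.745
M5
G0 X0.000 Y0.000

1 u = 1 mm; y_m = 240.283 − y.

[1] `<polyline>` open polyline, #000000→cut S806 F1010: (92.277,231.246) → (23.473,119.219) → (20.351,87.697) → (68.447,95.296)

[2] `<polygon>` rectangle, #ff00ff→engrave S197 F2744: (54.050,199.213) → (75.527,199.213) → (75.527,162.821) → (54.050,162.821) → (54.050,199.213) (closed)

[3] `<path>` regular polygon, #ff00ff→engrave S197 F2744: (83.904,157.471) → (51.577,155.817) → (30.127,180.059) → (35.707,211.944) → (64.115,227.461) → (93.959,214.926) → (102.766,183.778) → (83.904,157.471) (closed)

[4] `<polyline>` line segment, #000000→cut S806 F1010: (78.067,214.832) → (52.579,181.232)

[5] `<path>` regular polygon, #ff00ff→engrave S197 F2744: (96.901,79.745) → (71.264,96.017) → (98.175,110.083) → (96.901,79.745) (closed)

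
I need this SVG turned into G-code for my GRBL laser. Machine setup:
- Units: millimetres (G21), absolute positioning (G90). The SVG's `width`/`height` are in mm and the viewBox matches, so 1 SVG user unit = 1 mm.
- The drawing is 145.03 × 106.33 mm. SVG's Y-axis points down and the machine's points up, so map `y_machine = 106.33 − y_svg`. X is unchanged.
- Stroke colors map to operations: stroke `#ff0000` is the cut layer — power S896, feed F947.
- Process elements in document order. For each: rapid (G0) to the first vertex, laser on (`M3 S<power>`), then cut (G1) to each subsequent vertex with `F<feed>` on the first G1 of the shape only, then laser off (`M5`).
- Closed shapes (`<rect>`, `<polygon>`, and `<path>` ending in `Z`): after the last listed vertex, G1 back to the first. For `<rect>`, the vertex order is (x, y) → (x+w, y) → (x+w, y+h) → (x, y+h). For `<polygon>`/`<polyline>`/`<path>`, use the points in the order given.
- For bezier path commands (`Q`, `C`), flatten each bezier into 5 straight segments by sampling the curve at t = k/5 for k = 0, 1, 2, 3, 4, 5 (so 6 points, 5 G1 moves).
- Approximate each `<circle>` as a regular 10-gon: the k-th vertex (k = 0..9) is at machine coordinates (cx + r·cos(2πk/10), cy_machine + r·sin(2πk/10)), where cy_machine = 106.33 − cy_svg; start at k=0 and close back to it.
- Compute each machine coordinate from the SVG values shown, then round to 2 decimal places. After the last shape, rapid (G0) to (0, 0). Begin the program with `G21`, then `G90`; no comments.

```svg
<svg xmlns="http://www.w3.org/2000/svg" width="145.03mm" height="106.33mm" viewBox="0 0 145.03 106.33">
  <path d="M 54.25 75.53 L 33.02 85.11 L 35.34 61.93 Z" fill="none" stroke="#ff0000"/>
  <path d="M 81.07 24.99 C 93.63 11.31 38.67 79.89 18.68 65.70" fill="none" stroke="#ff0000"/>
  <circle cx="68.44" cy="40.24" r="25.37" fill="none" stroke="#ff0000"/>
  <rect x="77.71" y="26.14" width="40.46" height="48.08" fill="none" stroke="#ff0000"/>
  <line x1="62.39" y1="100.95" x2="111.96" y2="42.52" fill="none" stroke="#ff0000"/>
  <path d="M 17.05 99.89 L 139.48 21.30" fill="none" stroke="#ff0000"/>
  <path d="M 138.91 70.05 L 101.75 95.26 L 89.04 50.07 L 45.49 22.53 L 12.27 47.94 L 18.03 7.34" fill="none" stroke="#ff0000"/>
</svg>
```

G21
G90
G0 X54.25 Y30.80
M3 S896
G1 X33.02 Y21.22 F947
G1 X35.34 Y44.40
G1 X54.25 Y30.80
M5
G0 X81.07 Y81.34
M3 S896
G1 X81.32 Y81.00 F947
G1 X70.29 Y68.83
G1 X52.89 Y52.77
G1 X34.05 Y40.73
G1 X18.68 Y40.63
M5
G0 X93.81 Y66.09
M3 S896
G1 X88.96 Y81.00 F947
G1 X76.28 Y90.22
G1 X60.60 Y90.22
G1 X47.92 Y81.00
G1 X43.07 Y66.09
G1 X47.92 Y51.18
G1 X60.60 Y41.96
G1 X76.28 Y41.96
G1 X88.96 Y51.18
G1 X93.81 Y66.09
M5
G0 X77.71 Y80.19
M3 S896
G1 X118.17 Y80.19 F947
G1 X118.17 Y32.11
G1 X77.71 Y32.11
G1 X77.71 Y80.19
M5
G0 X62.39 Y5.38
M3 S896
G1 X111.96 Y63.81 F947
M5
G0 X17.05 Y6.44
M3 S896
G1 X139.48 Y85.03 F947
M5
G0 X138.91 Y36.28
M3 S896
G1 X101.75 Y11.07 F947
G1 X89.04 Y56.26
G1 X45.49 Y83.80
G1 X12.27 Y58.39
G1 X18.03 Y98.99
M5
G0 X0.00 Y0.00

viewBox `0 0 145.03 106.33` with mm width/height → 1 unit = 1 mm. Flip: y_m = 106.33 − y_svg.

**Shape 1** — `<path>` regular polygon, stroke `#ff0000` → cut (S896, F947). Machine vertices: (54.25,30.80) → (33.02,21.22) → (35.34,44.40) → (54.25,30.80). Closed: final G1 returns to the first vertex.

**Shape 2** — `<path>` cubic bezier, stroke `#ff0000` → cut (S896, F947). Control points (SVG): P0=(81.07,24.99), P1=(93.63,11.31), P2=(38.67,79.89), P3=(18.68,65.70); sampled at t=k/5. Machine vertices: (81.07,81.34) → (81.32,81.00) → (70.29,68.83) → (52.89,52.77) → (34.05,40.73) → (18.68,40.63). Open path.

**Shape 3** — `<circle>` circle, stroke `#ff0000` → cut (S896, F947). Machine vertices: (93.81,66.09) → (88.96,81.00) → (76.28,90.22) → (60.60,90.22) → (47.92,81.00) → (43.07,66.09) → (47.92,51.18) → (60.60,41.96) → (76.28,41.96) → (88.96,51.18) → (93.81,66.09). Closed: final G1 returns to the first vertex.

**Shape 4** — `<rect>` rectangle, stroke `#ff0000` → cut (S896, F947). Machine vertices: (77.71,80.19) → (118.17,80.19) → (118.17,32.11) → (77.71,32.11) → (77.71,80.19). Closed: final G1 returns to the first vertex.

**Shape 5** — `<line>` line segment, stroke `#ff0000` → cut (S896, F947). Machine vertices: (62.39,5.38) → (111.96,63.81). Open path.

**Shape 6** — `<path>` line segment, stroke `#ff0000` → cut (S896, F947). Machine vertices: (17.05,6.44) → (139.48,85.03). Open path.

**Shape 7** — `<path>` open polyline, stroke `#ff0000` → cut (S896, F947). Machine vertices: (138.91,36.28) → (101.75,11.07) → (89.04,56.26) → (45.49,83.80) → (12.27,58.39) → (18.03,98.99). Open path.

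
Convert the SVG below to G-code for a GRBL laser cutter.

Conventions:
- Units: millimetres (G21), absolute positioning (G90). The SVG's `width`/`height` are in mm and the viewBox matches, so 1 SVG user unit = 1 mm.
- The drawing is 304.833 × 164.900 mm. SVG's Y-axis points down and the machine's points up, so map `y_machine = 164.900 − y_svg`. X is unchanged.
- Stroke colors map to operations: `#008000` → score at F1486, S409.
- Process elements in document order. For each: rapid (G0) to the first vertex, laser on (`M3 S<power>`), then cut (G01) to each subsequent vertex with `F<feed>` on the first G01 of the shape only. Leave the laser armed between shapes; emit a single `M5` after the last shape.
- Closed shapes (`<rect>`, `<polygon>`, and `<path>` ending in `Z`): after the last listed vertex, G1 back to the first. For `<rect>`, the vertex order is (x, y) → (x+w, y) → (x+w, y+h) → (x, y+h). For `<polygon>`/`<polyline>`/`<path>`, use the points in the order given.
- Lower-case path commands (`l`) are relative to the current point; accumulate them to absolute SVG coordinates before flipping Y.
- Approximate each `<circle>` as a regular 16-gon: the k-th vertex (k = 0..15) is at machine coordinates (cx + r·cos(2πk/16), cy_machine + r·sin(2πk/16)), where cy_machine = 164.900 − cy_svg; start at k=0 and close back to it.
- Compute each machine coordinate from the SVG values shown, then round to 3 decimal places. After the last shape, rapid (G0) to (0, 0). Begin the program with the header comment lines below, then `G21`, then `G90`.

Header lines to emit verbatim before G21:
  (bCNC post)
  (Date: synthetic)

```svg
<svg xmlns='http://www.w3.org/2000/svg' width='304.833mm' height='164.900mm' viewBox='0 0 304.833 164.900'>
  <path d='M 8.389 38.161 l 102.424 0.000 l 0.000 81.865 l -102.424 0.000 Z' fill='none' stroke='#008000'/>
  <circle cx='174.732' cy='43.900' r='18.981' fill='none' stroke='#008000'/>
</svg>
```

1 u = 1 mm; y_m = 164.900 − y.

[1] `<path>` rectangle, #008000→score S409 F1486: (8.389,126.739) → (110.813,126.739) → (110.813,44.874) → (8.389,44.874) → (8.389,126.739) (closed)

[2] `<circle>` circle, #008000→score S409 F1486: (193.713,121.000) → (192.268,128.264) → (188.154,134.422) → (181.996,138.536) → (174.732,139.981) → (167.468,138.536) → (161.310,134.422) → (157.196,128.264) → (155.751,121.000) → (157.196,113.736) → (161.310,107.578) → (167.468,103.464) → (174.732,102.019) → (181.996,103.464) → (188.154,107.578) → (192.268,113.736) → (193.713,121.000) (closed)

(bCNC post)
(Date: synthetic)
G21
G90
G0 X8.389 Y126.739
M3 S409
G01 X110.813 Y126.739 F1486
G01 X110.813 Y44.874
G01 X8.389 Y44.874
G01 X8.389 Y126.739
G0 X193.713 Y121.000
M3 S409
G01 X192.268 Y128.264 F1486
G01 X188.154 Y134.422
G01 X181.996 Y138.536
G01 X174.732 Y139.981
G01 X167.468 Y138.536
G01 X161.310 Y134.422
G01 X157.196 Y128.264
G01 X155.751 Y121.000
G01 X157.196 Y113.736
G01 X161.310 Y107.578
G01 X167.468 Y103.464
G01 X174.732 Y102.019
G01 X181.996 Y103.464
G01 X188.154 Y107.578
G01 X192.268 Y113.736
G01 X193.713 Y121.000
M5
G0 X0.000 Y0.000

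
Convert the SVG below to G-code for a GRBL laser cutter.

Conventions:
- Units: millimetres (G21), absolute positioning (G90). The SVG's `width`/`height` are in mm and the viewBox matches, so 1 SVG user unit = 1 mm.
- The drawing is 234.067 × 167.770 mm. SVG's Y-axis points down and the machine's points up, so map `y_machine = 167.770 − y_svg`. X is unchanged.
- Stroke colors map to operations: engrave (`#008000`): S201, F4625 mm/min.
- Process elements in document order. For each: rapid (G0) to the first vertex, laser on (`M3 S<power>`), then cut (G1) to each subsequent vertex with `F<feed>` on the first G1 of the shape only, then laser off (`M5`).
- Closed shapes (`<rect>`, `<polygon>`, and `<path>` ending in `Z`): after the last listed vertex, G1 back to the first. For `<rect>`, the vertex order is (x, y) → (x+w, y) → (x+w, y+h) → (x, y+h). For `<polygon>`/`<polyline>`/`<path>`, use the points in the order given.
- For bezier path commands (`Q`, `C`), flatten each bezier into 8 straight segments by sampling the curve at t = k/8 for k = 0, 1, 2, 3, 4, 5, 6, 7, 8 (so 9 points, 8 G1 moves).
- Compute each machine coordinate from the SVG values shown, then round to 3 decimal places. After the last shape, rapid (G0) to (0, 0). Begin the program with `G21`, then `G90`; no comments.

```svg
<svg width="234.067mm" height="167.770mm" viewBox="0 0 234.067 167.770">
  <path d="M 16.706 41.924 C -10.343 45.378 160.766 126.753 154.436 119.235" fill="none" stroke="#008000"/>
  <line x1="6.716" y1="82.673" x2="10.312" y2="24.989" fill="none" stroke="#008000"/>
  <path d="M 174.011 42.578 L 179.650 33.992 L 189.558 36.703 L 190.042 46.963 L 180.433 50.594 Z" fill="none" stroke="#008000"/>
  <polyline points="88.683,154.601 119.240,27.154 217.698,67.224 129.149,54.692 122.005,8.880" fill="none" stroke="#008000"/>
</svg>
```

Since the viewBox matches the mm dimensions, user units are millimetres directly. The only transform is the Y-flip y_m = 167.770 − y_svg.

Shape 1 is a cubic bezier drawn with `<path>`. Its stroke #008000 means engrave at S201, F4625. After flipping Y the toolpath is (16.706,125.846) → (15.118,121.224) → (27.705,111.252) → (50.067,97.884) → (77.801,83.076) → (106.507,68.782) → (131.782,56.957) → (149.226,49.557) → (154.436,48.535).

Shape 2 is a line segment drawn with `<line>`. Its stroke #008000 means engrave at S201, F4625. After flipping Y the toolpath is (6.716,85.097) → (10.312,142.781).

Shape 3 is a regular polygon drawn with `<path>`. Its stroke #008000 means engrave at S201, F4625. After flipping Y the toolpath is (174.011,125.192) → (179.650,133.778) → (189.558,131.067) → (190.042,120.807) → (180.433,117.176) → (174.011,125.192), returning to the start.

Shape 4 is a open polyline drawn with `<polyline>`. Its stroke #008000 means engrave at S201, F4625. After flipping Y the toolpath is (88.683,13.169) → (119.240,140.616) → (217.698,100.546) → (129.149,113.078) → (122.005,158.890).

G21
G90
G0 X16.706 Y125.846
M3 S201
G1 X15.118 Y121.224 F4625
G1 X27.705 Y111.252
G1 X50.067 Y97.884
G1 X77.801 Y83.076
G1 X106.507 Y68.782
G1 X131.782 Y56.957
G1 X149.226 Y49.557
G1 X154.436 Y48.535
M5
G0 X6.716 Y85.097
M3 S201
G1 X10.312 Y142.781 F4625
M5
G0 X174.011 Y125.192
M3 S201
G1 X179.650 Y133.778 F4625
G1 X189.558 Y131.067
G1 X190.042 Y120.807
G1 X180.433 Y117.176
G1 X174.011 Y125.192
M5
G0 X88.683 Y13.169
M3 S201
G1 X119.240 Y140.616 F4625
G1 X217.698 Y100.546
G1 X129.149 Y113.078
G1 X122.005 Y158.890
M5
G0 X0.000 Y0.000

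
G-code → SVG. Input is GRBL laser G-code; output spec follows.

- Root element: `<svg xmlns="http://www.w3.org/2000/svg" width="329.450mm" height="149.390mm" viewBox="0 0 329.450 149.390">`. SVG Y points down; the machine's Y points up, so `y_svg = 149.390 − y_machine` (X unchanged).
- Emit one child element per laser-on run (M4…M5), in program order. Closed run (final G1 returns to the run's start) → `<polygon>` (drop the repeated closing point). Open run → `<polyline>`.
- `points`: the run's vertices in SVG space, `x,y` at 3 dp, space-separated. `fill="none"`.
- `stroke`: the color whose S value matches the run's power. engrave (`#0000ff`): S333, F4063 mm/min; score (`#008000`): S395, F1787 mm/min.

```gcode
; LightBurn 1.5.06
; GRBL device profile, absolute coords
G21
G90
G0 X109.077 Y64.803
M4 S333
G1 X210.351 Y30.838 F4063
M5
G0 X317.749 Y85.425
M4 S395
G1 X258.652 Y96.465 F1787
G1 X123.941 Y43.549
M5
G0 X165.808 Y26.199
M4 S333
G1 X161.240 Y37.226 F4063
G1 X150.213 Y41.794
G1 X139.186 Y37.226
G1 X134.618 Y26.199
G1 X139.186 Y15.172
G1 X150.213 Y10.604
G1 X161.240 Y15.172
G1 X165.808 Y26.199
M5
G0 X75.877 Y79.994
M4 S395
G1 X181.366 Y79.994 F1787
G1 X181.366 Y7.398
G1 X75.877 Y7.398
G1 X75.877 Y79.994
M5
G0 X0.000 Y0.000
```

<svg xmlns="http://www.w3.org/2000/svg" width="329.450mm" height="149.390mm" viewBox="0 0 329.450 149.390">
  <polyline points="109.077,84.587 210.351,118.552" fill="none" stroke="#0000ff"/>
  <polyline points="317.749,63.965 258.652,52.925 123.941,105.841" fill="none" stroke="#008000"/>
  <polygon points="165.808,123.191 161.240,112.164 150.213,107.596 139.186,112.164 134.618,123.191 139.186,134.218 150.213,138.786 161.240,134.218" fill="none" stroke="#0000ff"/>
  <polygon points="75.877,69.396 181.366,69.396 181.366,141.992 75.877,141.992" fill="none" stroke="#008000"/>
</svg>

y_svg = 149.390 − y_m.

[1] S333→`#0000ff` (engrave); open run; points: 109.077,84.587 210.351,118.552

[2] S395→`#008000` (score); open run; points: 317.749,63.965 258.652,52.925 123.941,105.841

[3] S333→`#0000ff` (engrave); closed run; points: 165.808,123.191 161.240,112.164 150.213,107.596 139.186,112.164 134.618,123.191 139.186,134.218 150.213,138.786 161.240,134.218

[4] S395→`#008000` (score); closed run; points: 75.877,69.396 181.366,69.396 181.366,141.992 75.877,141.992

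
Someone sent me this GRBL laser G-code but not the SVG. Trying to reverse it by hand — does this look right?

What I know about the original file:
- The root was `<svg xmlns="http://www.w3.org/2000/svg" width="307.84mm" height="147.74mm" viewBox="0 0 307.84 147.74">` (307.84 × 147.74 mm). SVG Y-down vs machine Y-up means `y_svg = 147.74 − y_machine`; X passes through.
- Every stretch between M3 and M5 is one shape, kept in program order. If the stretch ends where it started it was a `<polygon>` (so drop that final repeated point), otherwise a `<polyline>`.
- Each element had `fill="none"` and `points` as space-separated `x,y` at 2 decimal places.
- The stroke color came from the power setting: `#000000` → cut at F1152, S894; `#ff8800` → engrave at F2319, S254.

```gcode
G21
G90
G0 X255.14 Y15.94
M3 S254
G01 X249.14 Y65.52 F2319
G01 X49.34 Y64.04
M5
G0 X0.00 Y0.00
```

<svg xmlns="http://www.w3.org/2000/svg" width="307.84mm" height="147.74mm" viewBox="0 0 307.84 147.74">
  <polyline points="255.14,131.80 249.14,82.22 49.34,83.70" fill="none" stroke="#ff8800"/>
</svg>

Machine Y-up, SVG Y-down with viewBox height 147.74, so y_svg = 147.74 − y_machine; X carries over. Every run uses S254, so all elements get stroke `#ff8800` (engrave).

Run 1: The run is open, so emit a `<polyline>` with points (Y-flipped): 255.14,131.80 249.14,82.22 49.34,83.70.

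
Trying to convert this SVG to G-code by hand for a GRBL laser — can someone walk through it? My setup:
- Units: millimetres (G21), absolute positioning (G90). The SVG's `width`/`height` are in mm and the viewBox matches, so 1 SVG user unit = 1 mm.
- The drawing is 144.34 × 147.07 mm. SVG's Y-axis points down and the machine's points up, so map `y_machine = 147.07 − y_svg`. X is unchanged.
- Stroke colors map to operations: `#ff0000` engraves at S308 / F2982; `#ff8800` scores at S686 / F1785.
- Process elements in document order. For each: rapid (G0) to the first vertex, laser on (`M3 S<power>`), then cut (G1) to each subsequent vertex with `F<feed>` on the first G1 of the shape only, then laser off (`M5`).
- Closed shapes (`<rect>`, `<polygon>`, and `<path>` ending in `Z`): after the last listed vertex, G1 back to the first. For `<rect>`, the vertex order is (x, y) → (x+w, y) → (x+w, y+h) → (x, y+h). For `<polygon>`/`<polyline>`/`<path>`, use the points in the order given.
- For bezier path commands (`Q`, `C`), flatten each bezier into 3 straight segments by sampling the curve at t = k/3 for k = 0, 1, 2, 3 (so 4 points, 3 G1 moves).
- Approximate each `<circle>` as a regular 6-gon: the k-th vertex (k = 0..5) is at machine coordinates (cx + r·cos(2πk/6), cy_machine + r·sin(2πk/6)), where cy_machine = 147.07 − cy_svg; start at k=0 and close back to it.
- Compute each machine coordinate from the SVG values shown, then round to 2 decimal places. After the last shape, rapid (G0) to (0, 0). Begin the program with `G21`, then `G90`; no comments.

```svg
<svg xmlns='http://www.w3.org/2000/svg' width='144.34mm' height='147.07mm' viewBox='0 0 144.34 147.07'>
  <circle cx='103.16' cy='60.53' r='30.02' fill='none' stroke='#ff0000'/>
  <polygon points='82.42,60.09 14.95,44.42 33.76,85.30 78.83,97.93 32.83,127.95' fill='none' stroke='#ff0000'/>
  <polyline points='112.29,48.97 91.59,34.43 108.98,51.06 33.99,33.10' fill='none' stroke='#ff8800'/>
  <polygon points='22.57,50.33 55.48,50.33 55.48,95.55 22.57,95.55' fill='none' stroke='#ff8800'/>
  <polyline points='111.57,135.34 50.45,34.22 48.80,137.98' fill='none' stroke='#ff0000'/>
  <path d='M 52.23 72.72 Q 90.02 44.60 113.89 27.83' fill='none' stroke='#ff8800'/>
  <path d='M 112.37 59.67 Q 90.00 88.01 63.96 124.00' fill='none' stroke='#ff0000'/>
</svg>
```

Since the viewBox matches the mm dimensions, user units are millimetres directly. The only transform is the Y-flip y_m = 147.07 − y_svg.

Shape 1 is a circle drawn with `<circle>`. Its stroke #ff0000 means engrave at S308, F2982. After flipping Y the toolpath is (133.18,86.54) → (118.17,112.54) → (88.15,112.54) → (73.14,86.54) → (88.15,60.54) → (118.17,60.54) → (133.18,86.54), returning to the start.

Shape 2 is a closed polygon drawn with `<polygon>`. Its stroke #ff0000 means engrave at S308, F2982. After flipping Y the toolpath is (82.42,86.98) → (14.95,102.65) → (33.76,61.77) → (78.83,49.14) → (32.83,19.12) → (82.42,86.98), returning to the start.

Shape 3 is a open polyline drawn with `<polyline>`. Its stroke #ff8800 means score at S686, F1785. After flipping Y the toolpath is (112.29,98.10) → (91.59,112.64) → (108.98,96.01) → (33.99,113.97).

Shape 4 is a rectangle drawn with `<polygon>`. Its stroke #ff8800 means score at S686, F1785. After flipping Y the toolpath is (22.57,96.74) → (55.48,96.74) → (55.48,51.52) → (22.57,51.52) → (22.57,96.74), returning to the start.

Shape 5 is a open polyline drawn with `<polyline>`. Its stroke #ff0000 means engrave at S308, F2982. After flipping Y the toolpath is (111.57,11.73) → (50.45,112.85) → (48.80,9.09).

Shape 6 is a quadratic bezier drawn with `<path>`. Its stroke #ff8800 means score at S686, F1785. After flipping Y the toolpath is (52.23,74.35) → (75.88,91.84) → (96.43,106.80) → (113.89,119.24).

Shape 7 is a quadratic bezier drawn with `<path>`. Its stroke #ff0000 means engrave at S308, F2982. After flipping Y the toolpath is (112.37,87.40) → (97.05,67.66) → (80.91,46.21) → (63.96,23.07).

G21
G90
G0 X133.18 Y86.54
M3 S308
G1 X118.17 Y112.54 F2982
G1 X88.15 Y112.54
G1 X73.14 Y86.54
G1 X88.15 Y60.54
G1 X118.17 Y60.54
G1 X133.18 Y86.54
M5
G0 X82.42 Y86.98
M3 S308
G1 X14.95 Y102.65 F2982
G1 X33.76 Y61.77
G1 X78.83 Y49.14
G1 X32.83 Y19.12
G1 X82.42 Y86.98
M5
G0 X112.29 Y98.10
M3 S686
G1 X91.59 Y112.64 F1785
G1 X108.98 Y96.01
G1 X33.99 Y113.97
M5
G0 X22.57 Y96.74
M3 S686
G1 X55.48 Y96.74 F1785
G1 X55.48 Y51.52
G1 X22.57 Y51.52
G1 X22.57 Y96.74
M5
G0 X111.57 Y11.73
M3 S308
G1 X50.45 Y112.85 F2982
G1 X48.80 Y9.09
M5
G0 X52.23 Y74.35
M3 S686
G1 X75.88 Y91.84 F1785
G1 X96.43 Y106.80
G1 X113.89 Y119.24
M5
G0 X112.37 Y87.40
M3 S308
G1 X97.05 Y67.66 F2982
G1 X80.91 Y46.21
G1 X63.96 Y23.07
M5
G0 X0.00 Y0.00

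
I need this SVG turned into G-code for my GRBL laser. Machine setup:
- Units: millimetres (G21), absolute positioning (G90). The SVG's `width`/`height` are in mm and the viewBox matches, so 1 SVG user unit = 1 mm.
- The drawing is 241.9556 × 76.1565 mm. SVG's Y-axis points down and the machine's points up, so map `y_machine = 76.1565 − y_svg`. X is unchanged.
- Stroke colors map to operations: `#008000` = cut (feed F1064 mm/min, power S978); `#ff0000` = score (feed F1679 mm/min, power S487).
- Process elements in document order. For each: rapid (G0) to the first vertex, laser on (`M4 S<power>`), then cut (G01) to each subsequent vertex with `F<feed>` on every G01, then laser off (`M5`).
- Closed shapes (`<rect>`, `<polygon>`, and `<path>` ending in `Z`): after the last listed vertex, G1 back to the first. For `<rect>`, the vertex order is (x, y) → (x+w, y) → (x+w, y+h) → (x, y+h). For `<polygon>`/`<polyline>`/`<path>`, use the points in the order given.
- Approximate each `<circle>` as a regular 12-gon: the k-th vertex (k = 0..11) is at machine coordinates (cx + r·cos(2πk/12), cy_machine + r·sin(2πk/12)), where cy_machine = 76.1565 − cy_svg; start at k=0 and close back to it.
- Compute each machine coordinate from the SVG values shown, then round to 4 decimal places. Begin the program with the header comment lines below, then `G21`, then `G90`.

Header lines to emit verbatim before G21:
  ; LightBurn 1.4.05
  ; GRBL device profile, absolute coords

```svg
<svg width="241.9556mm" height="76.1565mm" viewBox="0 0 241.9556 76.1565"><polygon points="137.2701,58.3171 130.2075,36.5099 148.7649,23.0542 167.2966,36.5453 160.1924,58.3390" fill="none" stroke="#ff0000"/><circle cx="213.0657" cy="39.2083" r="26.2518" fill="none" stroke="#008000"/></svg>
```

1 u = 1 mm; y_m = 76.1565 − y.

[1] `<polygon>` regular polygon, #ff0000→score S487 F1679: (137.2701,17.8394) → (130.2075,39.6466) → (148.7649,53.1023) → (167.2966,39.6112) → (160.1924,17.8175) → (137.2701,17.8394) (closed)

[2] `<circle>` circle, #008000→cut S978 F1064: (239.3175,36.9482) → (235.8004,50.0741) → (226.1916,59.6829) → (213.0657,63.2000) → (199.9398,59.6829) → (190.3310,50.0741) → (186.8139,36.9482) → (190.3310,23.8223) → (199.9398,14.2135) → (213.0657,10.6964) → (226.1916,14.2135) → (235.8004,23.8223) → (239.3175,36.9482) (closed)

; LightBurn 1.4.05
; GRBL device profile, absolute coords
G21
G90
G0 X137.2701 Y17.8394
M4 S487
G01 X130.2075 Y39.6466 F1679
G01 X148.7649 Y53.1023 F1679
G01 X167.2966 Y39.6112 F1679
G01 X160.1924 Y17.8175 F1679
G01 X137.2701 Y17.8394 F1679
M5
G0 X239.3175 Y36.9482
M4 S978
G01 X235.8004 Y50.0741 F1064
G01 X226.1916 Y59.6829 F1064
G01 X213.0657 Y63.2000 F1064
G01 X199.9398 Y59.6829 F1064
G01 X190.3310 Y50.0741 F1064
G01 X186.8139 Y36.9482 F1064
G01 X190.3310 Y23.8223 F1064
G01 X199.9398 Y14.2135 F1064
G01 X213.0657 Y10.6964 F1064
G01 X226.1916 Y14.2135 F1064
G01 X235.8004 Y23.8223 F1064
G01 X239.3175 Y36.9482 F1064
M5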